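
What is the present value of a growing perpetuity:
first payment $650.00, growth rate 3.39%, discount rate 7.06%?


Formula: PV = C / (r - g)
Spread: r - g = 0.0706 - 0.0339 = 0.0367
Substituting: PV = $650.00 / 0.0367
PV = $17,711.17

$17,711.17


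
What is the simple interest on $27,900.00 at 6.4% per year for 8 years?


Formula: I = P * r * t
Substituting: I = $27,900.00 * 0.064 * 8
Step: I = $27,900.00 * 0.512
I = $14,284.80

$14,284.80


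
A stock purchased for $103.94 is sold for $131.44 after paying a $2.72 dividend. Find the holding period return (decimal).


Formula: HPR = (P1 - P0 + D) / P0
Gain: $131.44 - $103.94 + $2.72 = $30.22
HPR = $30.22 / $103.94 = 0.2907

0.2907


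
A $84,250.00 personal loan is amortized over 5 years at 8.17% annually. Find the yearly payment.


Formula: PMT = PV * r / (1 - (1+r)^(-n))
Denominator: 1 - (1 + 0.0817)^(-5) = 0.324748
Numerator: $84,250.00 * 0.0817 = 6883.225
PMT = 6883.225 / 0.324748 = $21,195.59

$21,195.59


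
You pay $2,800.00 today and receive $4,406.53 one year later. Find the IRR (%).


Formula: IRR = C1/C0 - 1
Substituting: IRR = $4,406.53 / $2,800.00 - 1
Ratio: 1.573761 - 1 = 0.573761
IRR = 57.3761%

57.3761%


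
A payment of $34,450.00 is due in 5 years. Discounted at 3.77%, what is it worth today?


Formula: PV = FV / (1 + r)^n
Substituting: PV = $34,450.00 / (1 + 0.0377)^5
Discount factor: (1.0377)^5 = 1.203259
PV = $34,450.00 / 1.203259 = $28,630.58

$28,630.58


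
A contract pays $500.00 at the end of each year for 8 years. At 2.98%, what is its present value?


Formula: PV = PMT * (1 - (1+r)^(-n)) / r
Discount factor: (1 + 0.0298)^(-8) = 0.790637
Bracket: 1 - 0.790637 = 0.209363
PV = $500.00 * 0.209363 / 0.0298 = $3,512.81

$3,512.81


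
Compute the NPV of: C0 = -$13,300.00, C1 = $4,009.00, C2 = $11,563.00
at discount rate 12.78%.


Formula: NPV = C0 + C1/(1+r) + C2/(1+r)^2
Discount C1: $4,009.00 / (1 + 0.1278) = $3,554.71
Discount C2: $11,563.00 / (1 + 0.1278)^2 = $9,090.89
NPV = -$13,300.00 + $3,554.71 + $9,090.89 = -$654.40

-$654.40


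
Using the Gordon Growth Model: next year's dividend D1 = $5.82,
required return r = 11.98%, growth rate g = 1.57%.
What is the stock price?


Formula: P = D1 / (r - g)
Spread: r - g = 0.1198 - 0.0157 = 0.1041
Substituting: P = $5.82 / 0.1041
P = $55.91

$55.91


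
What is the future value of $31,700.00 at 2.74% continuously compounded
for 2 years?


Formula: FV = P * e^(r*t)
Exponent: r*t = 0.0274 * 2 = 0.0548
e^(0.0548) = 1.056329
FV = $31,700.00 * 1.056329 = $33,485.64

$33,485.64


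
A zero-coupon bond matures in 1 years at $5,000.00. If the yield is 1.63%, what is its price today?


Formula: Price = FV / (1 + r)^n
Substituting: Price = $5,000.00 / (1 + 0.0163)^1
Discount factor: (1.0163)^1 = 1.0163
Price = $5,000.00 / 1.0163 = $4,919.81

$4,919.81


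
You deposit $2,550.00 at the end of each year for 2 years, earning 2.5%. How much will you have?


Formula: FV = PMT * ((1+r)^n - 1) / r
Growth factor: (1 + 0.025)^2 = 1.050625
Numerator: 1.050625 - 1 = 0.050625
FV = $2,550.00 * 0.050625 / 0.025 = $5,163.75

$5,163.75


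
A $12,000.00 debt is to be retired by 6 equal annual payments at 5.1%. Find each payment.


Formula: PMT = PV * r / (1 - (1+r)^(-n))
Denominator: 1 - (1 + 0.051)^(-6) = 0.258035
Numerator: $12,000.00 * 0.051 = 612.0
PMT = 612.0 / 0.258035 = $2,371.78

$2,371.78


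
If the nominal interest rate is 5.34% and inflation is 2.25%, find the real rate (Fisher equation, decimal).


Formula: (1 + r_real) = (1 + r_nom) / (1 + inflation)
Substituting: (1 + r_real) = 1.0534 / 1.0225
(1 + r_real) = 1.03022
r_real = 1.03022 - 1 = 0.03022

0.03022


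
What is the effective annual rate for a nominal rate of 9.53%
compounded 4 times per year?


Formula: EAR = (1 + r/m)^m - 1
Period rate: r/m = 0.0953 / 4 = 0.023825
Compounding: (1 + 0.023825)^4 = 1.09876
EAR = 1.09876 - 1 = 0.09876

0.09876


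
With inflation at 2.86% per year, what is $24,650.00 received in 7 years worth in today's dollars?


Formula: Real value = nominal / (1 + inflation)^years
Price level: (1 + 0.0286)^7 = 1.21822
Real value = $24,650.00 / 1.21822 = $20,234.44

$20,234.44


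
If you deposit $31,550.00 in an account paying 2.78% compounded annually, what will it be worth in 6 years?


Formula: FV = P * (1 + r)^n
Substituting: FV = $31,550.00 * (1 + 0.0278)^6
Growth factor: (1.0278)^6 = 1.178831
FV = $31,550.00 * 1.178831 = $37,192.13

$37,192.13


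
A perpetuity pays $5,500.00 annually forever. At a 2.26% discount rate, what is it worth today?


Formula: PV = C / r
Substituting: PV = $5,500.00 / 0.0226
PV = $243,362.83

$243,362.83


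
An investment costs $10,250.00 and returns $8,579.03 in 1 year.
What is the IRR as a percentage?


Formula: IRR = C1/C0 - 1
Substituting: IRR = $8,579.03 / $10,250.00 - 1
Ratio: 0.836979 - 1 = -0.163021
IRR = -16.3021%

-16.3021%


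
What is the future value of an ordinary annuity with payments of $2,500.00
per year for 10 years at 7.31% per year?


Formula: FV = PMT * ((1+r)^n - 1) / r
Growth factor: (1 + 0.0731)^10 = 2.024892
Numerator: 2.024892 - 1 = 1.024892
FV = $2,500.00 * 1.024892 / 0.0731 = $35,051.04

$35,051.04


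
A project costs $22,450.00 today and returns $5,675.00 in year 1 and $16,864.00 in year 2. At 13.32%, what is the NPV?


Formula: NPV = C0 + C1/(1+r) + C2/(1+r)^2
Discount C1: $5,675.00 / (1 + 0.1332) = $5,007.94
Discount C2: $16,864.00 / (1 + 0.1332)^2 = $13,132.50
NPV = -$22,450.00 + $5,007.94 + $13,132.50 = -$4,309.56

-$4,309.56


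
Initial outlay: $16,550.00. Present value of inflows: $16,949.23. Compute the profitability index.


Formula: PI = PV(cash flows) / initial investment
Substituting: PI = $16,949.23 / $16,550.00
PI = 1.0241

1.0241


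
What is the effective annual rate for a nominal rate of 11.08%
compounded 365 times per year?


Formula: EAR = (1 + r/m)^m - 1
Period rate: r/m = 0.1108 / 365 = 0.000304
Compounding: (1 + 0.000304)^365 = 1.117153
EAR = 1.117153 - 1 = 0.117153

0.117153


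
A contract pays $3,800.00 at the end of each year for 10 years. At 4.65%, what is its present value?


Formula: PV = PMT * (1 - (1+r)^(-n)) / r
Discount factor: (1 + 0.0465)^(-10) = 0.634757
Bracket: 1 - 0.634757 = 0.365243
PV = $3,800.00 * 0.365243 / 0.0465 = $29,847.79

$29,847.79


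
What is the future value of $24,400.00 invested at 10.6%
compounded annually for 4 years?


Formula: FV = P * (1 + r)^n
Substituting: FV = $24,400.00 * (1 + 0.106)^4
Growth factor: (1.106)^4 = 1.496306
FV = $24,400.00 * 1.496306 = $36,509.87

$36,509.87


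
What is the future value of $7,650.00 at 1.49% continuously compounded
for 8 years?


Formula: FV = P * e^(r*t)
Exponent: r*t = 0.0149 * 8 = 0.1192
e^(0.1192) = 1.126595
FV = $7,650.00 * 1.126595 = $8,618.45

$8,618.45


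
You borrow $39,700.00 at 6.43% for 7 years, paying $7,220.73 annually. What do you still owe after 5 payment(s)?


Formula: Balance = PV*(1+r)^k - PMT*((1+r)^k - 1)/r
Growth: (1 + 0.0643)^5 = 1.36559
Accumulated factor: ((1+r)^k - 1)/r = 5.685691
Balance = $39,700.00 * 1.36559 - $7,220.73 * 5.685691
Balance = $13,159.08

$13,159.08


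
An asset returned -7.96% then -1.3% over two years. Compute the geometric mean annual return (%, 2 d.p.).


Formula: Geometric mean = ((1+r1)*(1+r2))^(1/2) - 1
Product: (1 + -0.0796) * (1 + -0.013) = 0.9204 * 0.987 = 0.908435
Square root: 0.908435^0.5 = 0.953118
Geometric mean = 0.953118 - 1 = -0.046882
As percentage: -4.69%

-4.69%


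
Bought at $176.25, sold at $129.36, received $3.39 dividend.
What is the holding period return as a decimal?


Formula: HPR = (P1 - P0 + D) / P0
Gain: $129.36 - $176.25 + $3.39 = -$43.50
HPR = -$43.50 / $176.25 = -0.2468

-0.2468


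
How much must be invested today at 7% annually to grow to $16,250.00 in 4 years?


Formula: PV = FV / (1 + r)^n
Substituting: PV = $16,250.00 / (1 + 0.07)^4
Discount factor: (1.07)^4 = 1.310796
PV = $16,250.00 / 1.310796 = $12,397.05

$12,397.05


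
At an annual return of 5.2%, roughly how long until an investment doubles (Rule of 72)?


Formula: Years ≈ 72 / r
Substituting: Years ≈ 72 / 5.2
Years ≈ 13.8

13.8 years


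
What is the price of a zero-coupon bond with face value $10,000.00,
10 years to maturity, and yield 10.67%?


Formula: Price = FV / (1 + r)^n
Substituting: Price = $10,000.00 / (1 + 0.1067)^10
Discount factor: (1.1067)^10 = 2.756126
Price = $10,000.00 / 2.756126 = $3,628.28

$3,628.28


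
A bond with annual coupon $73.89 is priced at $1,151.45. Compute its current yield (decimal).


Formula: Current yield = annual coupon / price
Substituting: CY = $73.89 / $1,151.45
CY = 0.064171

0.064171


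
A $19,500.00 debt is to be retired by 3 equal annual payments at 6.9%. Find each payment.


Formula: PMT = PV * r / (1 - (1+r)^(-n))
Denominator: 1 - (1 + 0.069)^(-3) = 0.181409
Numerator: $19,500.00 * 0.069 = 1345.5
PMT = 1345.5 / 0.181409 = $7,416.94

$7,416.94


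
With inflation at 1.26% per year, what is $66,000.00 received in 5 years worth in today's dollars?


Formula: Real value = nominal / (1 + inflation)^years
Price level: (1 + 0.0126)^5 = 1.064608
Real value = $66,000.00 / 1.064608 = $61,994.67

$61,994.67


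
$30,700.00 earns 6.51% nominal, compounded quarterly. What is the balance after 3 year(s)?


Formula: FV = P * (1 + r/m)^(m*t)
Period rate: r/m = 0.0651 / 4 = 0.016275
Total periods: m*t = 4 * 3 = 12
Growth factor: (1 + 0.016275)^12 = 1.213766
FV = $30,700.00 * 1.213766 = $37,262.61

$37,262.61


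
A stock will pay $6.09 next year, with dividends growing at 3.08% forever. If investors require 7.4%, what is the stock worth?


Formula: P = D1 / (r - g)
Spread: r - g = 0.074 - 0.0308 = 0.0432
Substituting: P = $6.09 / 0.0432
P = $140.97

$140.97


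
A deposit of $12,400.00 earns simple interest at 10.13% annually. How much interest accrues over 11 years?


Formula: I = P * r * t
Substituting: I = $12,400.00 * 0.1013 * 11
Step: I = $12,400.00 * 1.1143
I = $13,817.32

$13,817.32


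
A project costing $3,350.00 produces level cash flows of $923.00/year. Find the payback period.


Formula: Payback = investment / annual cash flow
Substituting: Payback = $3,350.00 / $923.00
Payback = 3.6295 years

3.6295 years


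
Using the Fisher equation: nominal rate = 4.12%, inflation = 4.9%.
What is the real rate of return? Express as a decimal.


Formula: (1 + r_real) = (1 + r_nom) / (1 + inflation)
Substituting: (1 + r_real) = 1.0412 / 1.049
(1 + r_real) = 0.992564
r_real = 0.992564 - 1 = -0.007436

-0.007436


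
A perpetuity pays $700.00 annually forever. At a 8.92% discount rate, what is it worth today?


Formula: PV = C / r
Substituting: PV = $700.00 / 0.0892
PV = $7,847.53

$7,847.53


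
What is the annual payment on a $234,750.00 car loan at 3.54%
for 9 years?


Formula: PMT = PV * r / (1 - (1+r)^(-n))
Denominator: 1 - (1 + 0.0354)^(-9) = 0.268816
Numerator: $234,750.00 * 0.0354 = 8310.15
PMT = 8310.15 / 0.268816 = $30,913.87

$30,913.87


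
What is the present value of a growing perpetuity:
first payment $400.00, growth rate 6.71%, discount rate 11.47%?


Formula: PV = C / (r - g)
Spread: r - g = 0.1147 - 0.0671 = 0.0476
Substituting: PV = $400.00 / 0.0476
PV = $8,403.36

$8,403.36


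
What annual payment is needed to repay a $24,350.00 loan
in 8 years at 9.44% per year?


Formula: PMT = PV * r / (1 - (1+r)^(-n))
Denominator: 1 - (1 + 0.0944)^(-8) = 0.51405
Numerator: $24,350.00 * 0.0944 = 2298.64
PMT = 2298.64 / 0.51405 = $4,471.62

$4,471.62


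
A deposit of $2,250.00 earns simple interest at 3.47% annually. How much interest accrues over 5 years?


Formula: I = P * r * t
Substituting: I = $2,250.00 * 0.0347 * 5
Step: I = $2,250.00 * 0.1735
I = $390.38

$390.38


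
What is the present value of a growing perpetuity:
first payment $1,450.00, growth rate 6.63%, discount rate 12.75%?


Formula: PV = C / (r - g)
Spread: r - g = 0.1275 - 0.0663 = 0.0612
Substituting: PV = $1,450.00 / 0.0612
PV = $23,692.81

$23,692.81


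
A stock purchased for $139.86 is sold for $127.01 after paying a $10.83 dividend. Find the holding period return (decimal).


Formula: HPR = (P1 - P0 + D) / P0
Gain: $127.01 - $139.86 + $10.83 = -$2.02
HPR = -$2.02 / $139.86 = -0.0144

-0.0144


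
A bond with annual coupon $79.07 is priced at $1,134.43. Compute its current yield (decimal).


Formula: Current yield = annual coupon / price
Substituting: CY = $79.07 / $1,134.43
CY = 0.0697

0.0697


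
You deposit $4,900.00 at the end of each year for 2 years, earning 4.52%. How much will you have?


Formula: FV = PMT * ((1+r)^n - 1) / r
Growth factor: (1 + 0.0452)^2 = 1.092443
Numerator: 1.092443 - 1 = 0.092443
FV = $4,900.00 * 0.092443 / 0.0452 = $10,021.48

$10,021.48


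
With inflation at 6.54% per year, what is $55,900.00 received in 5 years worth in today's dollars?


Formula: Real value = nominal / (1 + inflation)^years
Price level: (1 + 0.0654)^5 = 1.372662
Real value = $55,900.00 / 1.372662 = $40,723.80

$40,723.80


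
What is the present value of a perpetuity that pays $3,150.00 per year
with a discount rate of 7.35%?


Formula: PV = C / r
Substituting: PV = $3,150.00 / 0.0735
PV = $42,857.14

$42,857.14


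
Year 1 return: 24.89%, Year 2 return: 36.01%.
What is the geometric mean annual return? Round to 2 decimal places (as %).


Formula: Geometric mean = ((1+r1)*(1+r2))^(1/2) - 1
Product: (1 + 0.2489) * (1 + 0.3601) = 1.2489 * 1.3601 = 1.698629
Square root: 1.698629^0.5 = 1.303315
Geometric mean = 1.303315 - 1 = 0.303315
As percentage: 30.33%

30.33%


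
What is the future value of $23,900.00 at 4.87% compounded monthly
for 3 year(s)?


Formula: FV = P * (1 + r/m)^(m*t)
Period rate: r/m = 0.0487 / 12 = 0.004058
Total periods: m*t = 12 * 3 = 36
Growth factor: (1 + 0.004058)^36 = 1.15697
FV = $23,900.00 * 1.15697 = $27,651.58

$27,651.58


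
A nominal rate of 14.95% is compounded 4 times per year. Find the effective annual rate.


Formula: EAR = (1 + r/m)^m - 1
Period rate: r/m = 0.1495 / 4 = 0.037375
Compounding: (1 + 0.037375)^4 = 1.158092
EAR = 1.158092 - 1 = 0.158092

0.158092


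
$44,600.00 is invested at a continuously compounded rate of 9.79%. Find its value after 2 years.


Formula: FV = P * e^(r*t)
Exponent: r*t = 0.0979 * 2 = 0.1958
e^(0.1958) = 1.216284
FV = $44,600.00 * 1.216284 = $54,246.25

$54,246.25


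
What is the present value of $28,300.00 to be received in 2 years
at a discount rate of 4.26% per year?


Formula: PV = FV / (1 + r)^n
Substituting: PV = $28,300.00 / (1 + 0.0426)^2
Discount factor: (1.0426)^2 = 1.087015
PV = $28,300.00 / 1.087015 = $26,034.61

$26,034.61


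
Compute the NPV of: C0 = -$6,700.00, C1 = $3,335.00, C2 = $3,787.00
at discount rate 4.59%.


Formula: NPV = C0 + C1/(1+r) + C2/(1+r)^2
Discount C1: $3,335.00 / (1 + 0.0459) = $3,188.64
Discount C2: $3,787.00 / (1 + 0.0459)^2 = $3,461.90
NPV = -$6,700.00 + $3,188.64 + $3,461.90 = -$49.45

-$49.45


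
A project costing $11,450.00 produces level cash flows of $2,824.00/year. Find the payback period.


Formula: Payback = investment / annual cash flow
Substituting: Payback = $11,450.00 / $2,824.00
Payback = 4.0545 years

4.0545 years


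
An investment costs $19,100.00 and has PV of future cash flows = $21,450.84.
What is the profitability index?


Formula: PI = PV(cash flows) / initial investment
Substituting: PI = $21,450.84 / $19,100.00
PI = 1.1231

1.1231


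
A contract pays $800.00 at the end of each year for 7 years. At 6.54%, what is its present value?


Formula: PV = PMT * (1 - (1+r)^(-n)) / r
Discount factor: (1 + 0.0654)^(-7) = 0.641817
Bracket: 1 - 0.641817 = 0.358183
PV = $800.00 * 0.358183 / 0.0654 = $4,381.44

$4,381.44


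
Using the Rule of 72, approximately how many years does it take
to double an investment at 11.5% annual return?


Formula: Years ≈ 72 / r
Substituting: Years ≈ 72 / 11.5
Years ≈ 6.3

6.3 years


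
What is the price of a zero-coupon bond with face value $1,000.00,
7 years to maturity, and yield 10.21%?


Formula: Price = FV / (1 + r)^n
Substituting: Price = $1,000.00 / (1 + 0.1021)^7
Discount factor: (1.1021)^7 = 1.974909
Price = $1,000.00 / 1.974909 = $506.35

$506.35


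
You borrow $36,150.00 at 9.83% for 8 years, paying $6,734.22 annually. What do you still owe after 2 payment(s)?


Formula: Balance = PV*(1+r)^k - PMT*((1+r)^k - 1)/r
Growth: (1 + 0.0983)^2 = 1.206263
Accumulated factor: ((1+r)^k - 1)/r = 2.0983
Balance = $36,150.00 * 1.206263 - $6,734.22 * 2.0983
Balance = $29,475.99

$29,475.99


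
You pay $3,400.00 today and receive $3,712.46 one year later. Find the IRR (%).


Formula: IRR = C1/C0 - 1
Substituting: IRR = $3,712.46 / $3,400.00 - 1
Ratio: 1.0919 - 1 = 0.0919
IRR = 9.19%

9.19%


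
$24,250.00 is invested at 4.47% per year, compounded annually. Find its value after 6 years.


Formula: FV = P * (1 + r)^n
Substituting: FV = $24,250.00 * (1 + 0.0447)^6
Growth factor: (1.0447)^6 = 1.300019
FV = $24,250.00 * 1.300019 = $31,525.45

$31,525.45


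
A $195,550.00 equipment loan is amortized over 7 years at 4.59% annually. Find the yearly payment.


Formula: PMT = PV * r / (1 - (1+r)^(-n))
Denominator: 1 - (1 + 0.0459)^(-7) = 0.269586
Numerator: $195,550.00 * 0.0459 = 8975.745
PMT = 8975.745 / 0.269586 = $33,294.50

$33,294.50


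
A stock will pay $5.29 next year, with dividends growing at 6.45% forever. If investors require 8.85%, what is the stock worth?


Formula: P = D1 / (r - g)
Spread: r - g = 0.0885 - 0.0645 = 0.024
Substituting: P = $5.29 / 0.024
P = $220.42

$220.42


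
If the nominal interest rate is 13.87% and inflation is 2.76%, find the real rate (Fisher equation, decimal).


Formula: (1 + r_real) = (1 + r_nom) / (1 + inflation)
Substituting: (1 + r_real) = 1.1387 / 1.0276
(1 + r_real) = 1.108116
r_real = 1.108116 - 1 = 0.108116

0.108116


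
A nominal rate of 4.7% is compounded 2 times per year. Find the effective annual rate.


Formula: EAR = (1 + r/m)^m - 1
Period rate: r/m = 0.047 / 2 = 0.0235
Compounding: (1 + 0.0235)^2 = 1.047552
EAR = 1.047552 - 1 = 0.047552

0.047552


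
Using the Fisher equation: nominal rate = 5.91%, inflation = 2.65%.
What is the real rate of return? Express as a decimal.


Formula: (1 + r_real) = (1 + r_nom) / (1 + inflation)
Substituting: (1 + r_real) = 1.0591 / 1.0265
(1 + r_real) = 1.031758
r_real = 1.031758 - 1 = 0.031758

0.031758


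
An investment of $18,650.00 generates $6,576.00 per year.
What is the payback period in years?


Formula: Payback = investment / annual cash flow
Substituting: Payback = $18,650.00 / $6,576.00
Payback = 2.8361 years

2.8361 years


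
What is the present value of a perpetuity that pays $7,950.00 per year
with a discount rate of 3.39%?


Formula: PV = C / r
Substituting: PV = $7,950.00 / 0.0339
PV = $234,513.27

$234,513.27


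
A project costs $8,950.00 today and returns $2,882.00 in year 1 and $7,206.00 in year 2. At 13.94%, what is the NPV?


Formula: NPV = C0 + C1/(1+r) + C2/(1+r)^2
Discount C1: $2,882.00 / (1 + 0.1394) = $2,529.40
Discount C2: $7,206.00 / (1 + 0.1394)^2 = $5,550.62
NPV = -$8,950.00 + $2,529.40 + $5,550.62 = -$869.97

-$869.97


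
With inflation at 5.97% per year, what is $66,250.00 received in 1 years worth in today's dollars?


Formula: Real value = nominal / (1 + inflation)^years
Price level: (1 + 0.0597)^1 = 1.0597
Real value = $66,250.00 / 1.0597 = $62,517.69

$62,517.69


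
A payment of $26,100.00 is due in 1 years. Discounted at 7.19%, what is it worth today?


Formula: PV = FV / (1 + r)^n
Substituting: PV = $26,100.00 / (1 + 0.0719)^1
Discount factor: (1.0719)^1 = 1.0719
PV = $26,100.00 / 1.0719 = $24,349.29

$24,349.29


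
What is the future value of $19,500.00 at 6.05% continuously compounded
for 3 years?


Formula: FV = P * e^(r*t)
Exponent: r*t = 0.0605 * 3 = 0.1815
e^(0.1815) = 1.199015
FV = $19,500.00 * 1.199015 = $23,380.78

$23,380.78


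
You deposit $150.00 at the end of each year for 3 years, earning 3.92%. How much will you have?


Formula: FV = PMT * ((1+r)^n - 1) / r
Growth factor: (1 + 0.0392)^3 = 1.12227
Numerator: 1.12227 - 1 = 0.12227
FV = $150.00 * 0.12227 / 0.0392 = $467.87

$467.87


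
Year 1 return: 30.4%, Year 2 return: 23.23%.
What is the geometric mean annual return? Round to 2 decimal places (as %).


Formula: Geometric mean = ((1+r1)*(1+r2))^(1/2) - 1
Product: (1 + 0.304) * (1 + 0.2323) = 1.304 * 1.2323 = 1.606919
Square root: 1.606919^0.5 = 1.267643
Geometric mean = 1.267643 - 1 = 0.267643
As percentage: 26.76%

26.76%


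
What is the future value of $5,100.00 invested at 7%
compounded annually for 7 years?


Formula: FV = P * (1 + r)^n
Substituting: FV = $5,100.00 * (1 + 0.07)^7
Growth factor: (1.07)^7 = 1.605781
FV = $5,100.00 * 1.605781 = $8,189.49

$8,189.49


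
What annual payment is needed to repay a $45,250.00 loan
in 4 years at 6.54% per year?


Formula: PMT = PV * r / (1 - (1+r)^(-n))
Denominator: 1 - (1 + 0.0654)^(-4) = 0.223844
Numerator: $45,250.00 * 0.0654 = 2959.35
PMT = 2959.35 / 0.223844 = $13,220.61

$13,220.61


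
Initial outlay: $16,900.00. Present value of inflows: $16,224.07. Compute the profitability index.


Formula: PI = PV(cash flows) / initial investment
Substituting: PI = $16,224.07 / $16,900.00
PI = 0.96

0.96


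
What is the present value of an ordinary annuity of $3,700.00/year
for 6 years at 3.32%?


Formula: PV = PMT * (1 - (1+r)^(-n)) / r
Discount factor: (1 + 0.0332)^(-6) = 0.822041
Bracket: 1 - 0.822041 = 0.177959
PV = $3,700.00 * 0.177959 / 0.0332 = $19,832.75

$19,832.75


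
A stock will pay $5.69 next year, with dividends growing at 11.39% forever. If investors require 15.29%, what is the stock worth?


Formula: P = D1 / (r - g)
Spread: r - g = 0.1529 - 0.1139 = 0.039
Substituting: P = $5.69 / 0.039
P = $145.90

$145.90


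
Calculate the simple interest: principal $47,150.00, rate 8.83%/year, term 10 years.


Formula: I = P * r * t
Substituting: I = $47,150.00 * 0.0883 * 10
Step: I = $47,150.00 * 0.883
I = $41,633.45

$41,633.45


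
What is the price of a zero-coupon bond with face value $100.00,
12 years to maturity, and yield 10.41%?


Formula: Price = FV / (1 + r)^n
Substituting: Price = $100.00 / (1 + 0.1041)^12
Discount factor: (1.1041)^12 = 3.281715
Price = $100.00 / 3.281715 = $30.47

$30.47


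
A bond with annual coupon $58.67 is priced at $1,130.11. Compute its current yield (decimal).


Formula: Current yield = annual coupon / price
Substituting: CY = $58.67 / $1,130.11
CY = 0.051915

0.051915


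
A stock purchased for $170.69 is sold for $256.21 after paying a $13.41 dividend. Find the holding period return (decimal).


Formula: HPR = (P1 - P0 + D) / P0
Gain: $256.21 - $170.69 + $13.41 = $98.93
HPR = $98.93 / $170.69 = 0.5796

0.5796


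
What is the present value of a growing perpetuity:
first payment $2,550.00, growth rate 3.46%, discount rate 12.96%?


Formula: PV = C / (r - g)
Spread: r - g = 0.1296 - 0.0346 = 0.095
Substituting: PV = $2,550.00 / 0.095
PV = $26,842.11

$26,842.11


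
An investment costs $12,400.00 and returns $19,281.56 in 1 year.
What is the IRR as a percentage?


Formula: IRR = C1/C0 - 1
Substituting: IRR = $19,281.56 / $12,400.00 - 1
Ratio: 1.554965 - 1 = 0.554965
IRR = 55.4965%

55.4965%


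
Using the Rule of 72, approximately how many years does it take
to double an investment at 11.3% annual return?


Formula: Years ≈ 72 / r
Substituting: Years ≈ 72 / 11.3
Years ≈ 6.4

6.4 years


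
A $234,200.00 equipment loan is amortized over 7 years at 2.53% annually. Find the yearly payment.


Formula: PMT = PV * r / (1 - (1+r)^(-n))
Denominator: 1 - (1 + 0.0253)^(-7) = 0.160456
Numerator: $234,200.00 * 0.0253 = 5925.26
PMT = 5925.26 / 0.160456 = $36,927.56

$36,927.56


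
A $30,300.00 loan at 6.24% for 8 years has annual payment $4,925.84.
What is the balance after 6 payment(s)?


Formula: Balance = PV*(1+r)^k - PMT*((1+r)^k - 1)/r
Growth: (1 + 0.0624)^6 = 1.437899
Accumulated factor: ((1+r)^k - 1)/r = 7.017612
Balance = $30,300.00 * 1.437899 - $4,925.84 * 7.017612
Balance = $9,000.71

$9,000.71


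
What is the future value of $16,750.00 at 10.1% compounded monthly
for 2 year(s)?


Formula: FV = P * (1 + r/m)^(m*t)
Period rate: r/m = 0.101 / 12 = 0.008417
Total periods: m*t = 12 * 2 = 24
Growth factor: (1 + 0.008417)^24 = 1.222814
FV = $16,750.00 * 1.222814 = $20,482.13

$20,482.13


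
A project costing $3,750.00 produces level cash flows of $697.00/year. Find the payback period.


Formula: Payback = investment / annual cash flow
Substituting: Payback = $3,750.00 / $697.00
Payback = 5.3802 years

5.3802 years


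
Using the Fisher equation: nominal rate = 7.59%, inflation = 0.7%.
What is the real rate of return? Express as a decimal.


Formula: (1 + r_real) = (1 + r_nom) / (1 + inflation)
Substituting: (1 + r_real) = 1.0759 / 1.007
(1 + r_real) = 1.068421
r_real = 1.068421 - 1 = 0.068421

0.068421


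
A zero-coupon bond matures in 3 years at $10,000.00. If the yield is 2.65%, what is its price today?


Formula: Price = FV / (1 + r)^n
Substituting: Price = $10,000.00 / (1 + 0.0265)^3
Discount factor: (1.0265)^3 = 1.081625
Price = $10,000.00 / 1.081625 = $9,245.35

$9,245.35


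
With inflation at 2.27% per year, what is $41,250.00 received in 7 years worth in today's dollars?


Formula: Real value = nominal / (1 + inflation)^years
Price level: (1 + 0.0227)^7 = 1.17014
Real value = $41,250.00 / 1.17014 = $35,252.19

$35,252.19


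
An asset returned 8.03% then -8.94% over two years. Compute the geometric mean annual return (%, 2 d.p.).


Formula: Geometric mean = ((1+r1)*(1+r2))^(1/2) - 1
Product: (1 + 0.0803) * (1 + -0.0894) = 1.0803 * 0.9106 = 0.983721
Square root: 0.983721^0.5 = 0.991827
Geometric mean = 0.991827 - 1 = -0.008173
As percentage: -0.82%

-0.82%


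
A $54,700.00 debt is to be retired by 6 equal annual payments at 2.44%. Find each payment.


Formula: PMT = PV * r / (1 - (1+r)^(-n))
Denominator: 1 - (1 + 0.0244)^(-6) = 0.134668
Numerator: $54,700.00 * 0.0244 = 1334.68
PMT = 1334.68 / 0.134668 = $9,910.87

$9,910.87


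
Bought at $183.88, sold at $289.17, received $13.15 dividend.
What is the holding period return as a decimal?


Formula: HPR = (P1 - P0 + D) / P0
Gain: $289.17 - $183.88 + $13.15 = $118.44
HPR = $118.44 / $183.88 = 0.6441

0.6441


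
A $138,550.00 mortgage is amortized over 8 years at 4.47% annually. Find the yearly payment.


Formula: PMT = PV * r / (1 - (1+r)^(-n))
Denominator: 1 - (1 + 0.0447)^(-8) = 0.295198
Numerator: $138,550.00 * 0.0447 = 6193.185
PMT = 6193.185 / 0.295198 = $20,979.78

$20,979.78


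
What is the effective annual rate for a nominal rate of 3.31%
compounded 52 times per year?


Formula: EAR = (1 + r/m)^m - 1
Period rate: r/m = 0.0331 / 52 = 0.000637
Compounding: (1 + 0.000637)^52 = 1.033643
EAR = 1.033643 - 1 = 0.033643

0.033643


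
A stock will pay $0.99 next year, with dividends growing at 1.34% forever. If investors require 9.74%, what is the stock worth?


Formula: P = D1 / (r - g)
Spread: r - g = 0.0974 - 0.0134 = 0.084
Substituting: P = $0.99 / 0.084
P = $11.79

$11.79


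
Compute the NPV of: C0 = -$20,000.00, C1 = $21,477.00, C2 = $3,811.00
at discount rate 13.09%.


Formula: NPV = C0 + C1/(1+r) + C2/(1+r)^2
Discount C1: $21,477.00 / (1 + 0.1309) = $18,991.07
Discount C2: $3,811.00 / (1 + 0.1309)^2 = $2,979.82
NPV = -$20,000.00 + $18,991.07 + $2,979.82 = $1,970.89

$1,970.89


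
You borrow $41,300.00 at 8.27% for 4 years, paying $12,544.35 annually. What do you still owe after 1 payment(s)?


Formula: Balance = PV*(1+r)^k - PMT*((1+r)^k - 1)/r
Growth: (1 + 0.0827)^1 = 1.0827
Accumulated factor: ((1+r)^k - 1)/r = 1.0
Balance = $41,300.00 * 1.0827 - $12,544.35 * 1.0
Balance = $32,171.16

$32,171.16


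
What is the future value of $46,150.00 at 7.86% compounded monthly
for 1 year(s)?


Formula: FV = P * (1 + r/m)^(m*t)
Period rate: r/m = 0.0786 / 12 = 0.00655
Total periods: m*t = 12 * 1 = 12
Growth factor: (1 + 0.00655)^12 = 1.081494
FV = $46,150.00 * 1.081494 = $49,910.96

$49,910.96


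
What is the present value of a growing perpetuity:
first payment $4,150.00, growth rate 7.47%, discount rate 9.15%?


Formula: PV = C / (r - g)
Spread: r - g = 0.0915 - 0.0747 = 0.0168
Substituting: PV = $4,150.00 / 0.0168
PV = $247,023.81

$247,023.81


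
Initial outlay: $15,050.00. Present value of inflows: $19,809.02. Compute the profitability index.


Formula: PI = PV(cash flows) / initial investment
Substituting: PI = $19,809.02 / $15,050.00
PI = 1.3162

1.3162


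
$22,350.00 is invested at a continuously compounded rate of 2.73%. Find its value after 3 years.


Formula: FV = P * e^(r*t)
Exponent: r*t = 0.0273 * 3 = 0.0819
e^(0.0819) = 1.085347
FV = $22,350.00 * 1.085347 = $24,257.51

$24,257.51


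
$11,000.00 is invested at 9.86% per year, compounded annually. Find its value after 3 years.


Formula: FV = P * (1 + r)^n
Substituting: FV = $11,000.00 * (1 + 0.0986)^3
Growth factor: (1.0986)^3 = 1.325924
FV = $11,000.00 * 1.325924 = $14,585.17

$14,585.17


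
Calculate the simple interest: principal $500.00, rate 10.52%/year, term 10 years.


Formula: I = P * r * t
Substituting: I = $500.00 * 0.1052 * 10
Step: I = $500.00 * 1.052
I = $526.00

$526.00


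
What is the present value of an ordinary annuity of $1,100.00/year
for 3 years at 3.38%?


Formula: PV = PMT * (1 - (1+r)^(-n)) / r
Discount factor: (1 + 0.0338)^(-3) = 0.905087
Bracket: 1 - 0.905087 = 0.094913
PV = $1,100.00 * 0.094913 / 0.0338 = $3,088.88

$3,088.88


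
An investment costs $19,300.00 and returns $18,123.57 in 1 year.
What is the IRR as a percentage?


Formula: IRR = C1/C0 - 1
Substituting: IRR = $18,123.57 / $19,300.00 - 1
Ratio: 0.939045 - 1 = -0.060955
IRR = -6.0955%

-6.0955%


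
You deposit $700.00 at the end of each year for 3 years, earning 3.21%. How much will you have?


Formula: FV = PMT * ((1+r)^n - 1) / r
Growth factor: (1 + 0.0321)^3 = 1.099424
Numerator: 1.099424 - 1 = 0.099424
FV = $700.00 * 0.099424 / 0.0321 = $2,168.13

$2,168.13


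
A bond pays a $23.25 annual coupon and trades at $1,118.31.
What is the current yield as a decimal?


Formula: Current yield = annual coupon / price
Substituting: CY = $23.25 / $1,118.31
CY = 0.02079

0.02079


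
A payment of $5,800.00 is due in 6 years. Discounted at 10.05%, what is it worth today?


Formula: PV = FV / (1 + r)^n
Substituting: PV = $5,800.00 / (1 + 0.1005)^6
Discount factor: (1.1005)^6 = 1.776398
PV = $5,800.00 / 1.776398 = $3,265.03

$3,265.03


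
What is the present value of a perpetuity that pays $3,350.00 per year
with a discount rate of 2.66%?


Formula: PV = C / r
Substituting: PV = $3,350.00 / 0.0266
PV = $125,939.85

$125,939.85


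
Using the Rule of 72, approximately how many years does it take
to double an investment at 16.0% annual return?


Formula: Years ≈ 72 / r
Substituting: Years ≈ 72 / 16.0
Years ≈ 4.5

4.5 years


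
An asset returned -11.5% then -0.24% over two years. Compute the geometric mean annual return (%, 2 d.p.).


Formula: Geometric mean = ((1+r1)*(1+r2))^(1/2) - 1
Product: (1 + -0.115) * (1 + -0.0024) = 0.885 * 0.9976 = 0.882876
Square root: 0.882876^0.5 = 0.939615
Geometric mean = 0.939615 - 1 = -0.060385
As percentage: -6.04%

-6.04%


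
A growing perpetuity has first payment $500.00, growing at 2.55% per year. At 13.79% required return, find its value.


Formula: PV = C / (r - g)
Spread: r - g = 0.1379 - 0.0255 = 0.1124
Substituting: PV = $500.00 / 0.1124
PV = $4,448.40

$4,448.40


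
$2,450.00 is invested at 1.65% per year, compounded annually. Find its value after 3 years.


Formula: FV = P * (1 + r)^n
Substituting: FV = $2,450.00 * (1 + 0.0165)^3
Growth factor: (1.0165)^3 = 1.050321
FV = $2,450.00 * 1.050321 = $2,573.29

$2,573.29


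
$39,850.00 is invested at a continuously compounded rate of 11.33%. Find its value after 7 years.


Formula: FV = P * e^(r*t)
Exponent: r*t = 0.1133 * 7 = 0.7931
e^(0.7931) = 2.210238
FV = $39,850.00 * 2.210238 = $88,077.97

$88,077.97


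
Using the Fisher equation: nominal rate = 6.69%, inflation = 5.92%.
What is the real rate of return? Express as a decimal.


Formula: (1 + r_real) = (1 + r_nom) / (1 + inflation)
Substituting: (1 + r_real) = 1.0669 / 1.0592
(1 + r_real) = 1.00727
r_real = 1.00727 - 1 = 0.00727

0.00727


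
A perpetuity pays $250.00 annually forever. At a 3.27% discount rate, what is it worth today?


Formula: PV = C / r
Substituting: PV = $250.00 / 0.0327
PV = $7,645.26

$7,645.26


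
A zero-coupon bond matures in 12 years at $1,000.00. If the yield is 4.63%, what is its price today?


Formula: Price = FV / (1 + r)^n
Substituting: Price = $1,000.00 / (1 + 0.0463)^12
Discount factor: (1.0463)^12 = 1.721372
Price = $1,000.00 / 1.721372 = $580.93

$580.93


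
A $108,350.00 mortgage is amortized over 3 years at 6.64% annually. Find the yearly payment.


Formula: PMT = PV * r / (1 - (1+r)^(-n))
Denominator: 1 - (1 + 0.0664)^(-3) = 0.175407
Numerator: $108,350.00 * 0.0664 = 7194.44
PMT = 7194.44 / 0.175407 = $41,015.67

$41,015.67


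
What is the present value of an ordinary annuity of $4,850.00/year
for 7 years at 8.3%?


Formula: PV = PMT * (1 - (1+r)^(-n)) / r
Discount factor: (1 + 0.083)^(-7) = 0.57227
Bracket: 1 - 0.57227 = 0.42773
PV = $4,850.00 * 0.42773 / 0.083 = $24,993.87

$24,993.87


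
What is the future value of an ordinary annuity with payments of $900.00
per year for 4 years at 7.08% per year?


Formula: FV = PMT * ((1+r)^n - 1) / r
Growth factor: (1 + 0.0708)^4 = 1.314721
Numerator: 1.314721 - 1 = 0.314721
FV = $900.00 * 0.314721 / 0.0708 = $4,000.68

$4,000.68


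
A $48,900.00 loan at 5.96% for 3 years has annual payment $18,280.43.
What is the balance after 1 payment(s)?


Formula: Balance = PV*(1+r)^k - PMT*((1+r)^k - 1)/r
Growth: (1 + 0.0596)^1 = 1.0596
Accumulated factor: ((1+r)^k - 1)/r = 1.0
Balance = $48,900.00 * 1.0596 - $18,280.43 * 1.0
Balance = $33,534.01

$33,534.01


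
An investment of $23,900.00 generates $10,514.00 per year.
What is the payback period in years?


Formula: Payback = investment / annual cash flow
Substituting: Payback = $23,900.00 / $10,514.00
Payback = 2.2732 years

2.2732 years


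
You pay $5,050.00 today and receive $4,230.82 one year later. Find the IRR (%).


Formula: IRR = C1/C0 - 1
Substituting: IRR = $4,230.82 / $5,050.00 - 1
Ratio: 0.837786 - 1 = -0.162214
IRR = -16.2214%

-16.2214%


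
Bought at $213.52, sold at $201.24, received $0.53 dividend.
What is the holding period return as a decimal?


Formula: HPR = (P1 - P0 + D) / P0
Gain: $201.24 - $213.52 + $0.53 = -$11.75
HPR = -$11.75 / $213.52 = -0.055

-0.055


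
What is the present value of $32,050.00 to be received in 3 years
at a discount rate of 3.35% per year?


Formula: PV = FV / (1 + r)^n
Substituting: PV = $32,050.00 / (1 + 0.0335)^3
Discount factor: (1.0335)^3 = 1.103904
PV = $32,050.00 / 1.103904 = $29,033.31

$29,033.31


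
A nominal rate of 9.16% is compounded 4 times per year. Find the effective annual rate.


Formula: EAR = (1 + r/m)^m - 1
Period rate: r/m = 0.0916 / 4 = 0.0229
Compounding: (1 + 0.0229)^4 = 1.094795
EAR = 1.094795 - 1 = 0.094795

0.094795


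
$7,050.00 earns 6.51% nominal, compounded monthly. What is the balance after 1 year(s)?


Formula: FV = P * (1 + r/m)^(m*t)
Period rate: r/m = 0.0651 / 12 = 0.005425
Total periods: m*t = 12 * 1 = 12
Growth factor: (1 + 0.005425)^12 = 1.067078
FV = $7,050.00 * 1.067078 = $7,522.90

$7,522.90


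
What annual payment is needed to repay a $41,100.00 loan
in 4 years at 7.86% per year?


Formula: PMT = PV * r / (1 - (1+r)^(-n))
Denominator: 1 - (1 + 0.0786)^(-4) = 0.261146
Numerator: $41,100.00 * 0.0786 = 3230.46
PMT = 3230.46 / 0.261146 = $12,370.30

$12,370.30


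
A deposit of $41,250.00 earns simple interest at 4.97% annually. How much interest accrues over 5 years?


Formula: I = P * r * t
Substituting: I = $41,250.00 * 0.0497 * 5
Step: I = $41,250.00 * 0.2485
I = $10,250.63

$10,250.63


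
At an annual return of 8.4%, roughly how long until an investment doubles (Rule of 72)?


Formula: Years ≈ 72 / r
Substituting: Years ≈ 72 / 8.4
Years ≈ 8.6

8.6 years


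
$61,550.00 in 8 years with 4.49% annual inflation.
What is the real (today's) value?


Formula: Real value = nominal / (1 + inflation)^years
Price level: (1 + 0.0449)^8 = 1.421012
Real value = $61,550.00 / 1.421012 = $43,314.19

$43,314.19


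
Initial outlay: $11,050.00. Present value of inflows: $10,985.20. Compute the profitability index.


Formula: PI = PV(cash flows) / initial investment
Substituting: PI = $10,985.20 / $11,050.00
PI = 0.9941

0.9941


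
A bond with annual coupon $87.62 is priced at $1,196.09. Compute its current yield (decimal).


Formula: Current yield = annual coupon / price
Substituting: CY = $87.62 / $1,196.09
CY = 0.073255

0.073255


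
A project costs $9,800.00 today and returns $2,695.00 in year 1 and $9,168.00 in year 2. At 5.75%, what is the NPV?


Formula: NPV = C0 + C1/(1+r) + C2/(1+r)^2
Discount C1: $2,695.00 / (1 + 0.0575) = $2,548.46
Discount C2: $9,168.00 / (1 + 0.0575)^2 = $8,198.11
NPV = -$9,800.00 + $2,548.46 + $8,198.11 = $946.58

$946.58


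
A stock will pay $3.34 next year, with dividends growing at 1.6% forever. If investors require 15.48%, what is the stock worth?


Formula: P = D1 / (r - g)
Spread: r - g = 0.1548 - 0.016 = 0.1388
Substituting: P = $3.34 / 0.1388
P = $24.06

$24.06


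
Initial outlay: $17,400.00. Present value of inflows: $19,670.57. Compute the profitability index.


Formula: PI = PV(cash flows) / initial investment
Substituting: PI = $19,670.57 / $17,400.00
PI = 1.1305

1.1305


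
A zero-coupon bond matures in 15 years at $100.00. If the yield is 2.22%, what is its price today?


Formula: Price = FV / (1 + r)^n
Substituting: Price = $100.00 / (1 + 0.0222)^15
Discount factor: (1.0222)^15 = 1.390075
Price = $100.00 / 1.390075 = $71.94

$71.94


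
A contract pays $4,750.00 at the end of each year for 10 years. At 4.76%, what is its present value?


Formula: PV = PMT * (1 - (1+r)^(-n)) / r
Discount factor: (1 + 0.0476)^(-10) = 0.628124
Bracket: 1 - 0.628124 = 0.371876
PV = $4,750.00 * 0.371876 / 0.0476 = $37,109.52

$37,109.52


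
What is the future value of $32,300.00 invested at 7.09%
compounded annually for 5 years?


Formula: FV = P * (1 + r)^n
Substituting: FV = $32,300.00 * (1 + 0.0709)^5
Growth factor: (1.0709)^5 = 1.40846
FV = $32,300.00 * 1.40846 = $45,493.27

$45,493.27


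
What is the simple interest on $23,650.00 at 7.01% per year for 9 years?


Formula: I = P * r * t
Substituting: I = $23,650.00 * 0.0701 * 9
Step: I = $23,650.00 * 0.6309
I = $14,920.79

$14,920.79


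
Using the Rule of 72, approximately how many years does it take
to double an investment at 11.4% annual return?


Formula: Years ≈ 72 / r
Substituting: Years ≈ 72 / 11.4
Years ≈ 6.3

6.3 years


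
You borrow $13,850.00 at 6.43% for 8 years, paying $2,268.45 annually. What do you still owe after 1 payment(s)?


Formula: Balance = PV*(1+r)^k - PMT*((1+r)^k - 1)/r
Growth: (1 + 0.0643)^1 = 1.0643
Accumulated factor: ((1+r)^k - 1)/r = 1.0
Balance = $13,850.00 * 1.0643 - $2,268.45 * 1.0
Balance = $12,472.11

$12,472.11


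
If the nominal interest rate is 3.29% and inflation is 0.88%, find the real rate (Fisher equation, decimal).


Formula: (1 + r_real) = (1 + r_nom) / (1 + inflation)
Substituting: (1 + r_real) = 1.0329 / 1.0088
(1 + r_real) = 1.02389
r_real = 1.02389 - 1 = 0.02389

0.02389
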